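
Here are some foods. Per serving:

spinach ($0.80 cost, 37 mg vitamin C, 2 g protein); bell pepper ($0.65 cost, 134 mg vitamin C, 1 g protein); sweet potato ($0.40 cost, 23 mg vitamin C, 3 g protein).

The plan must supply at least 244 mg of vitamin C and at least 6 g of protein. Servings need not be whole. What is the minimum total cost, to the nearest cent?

Check every corner: each single food scaled to meet both minima, and each pair solved so both constraints bind.
spinach only: max(244/37, 6/2) = 6.595 servings → $5.28.
bell pepper only: max(244/134, 6/1) = 6 servings → $3.90.
sweet potato only: max(244/23, 6/3) = 10.61 servings → $4.24.
spinach + bell pepper with both tight: 2.424 servings and 1.152 servings → $2.69.
spinach + sweet potato: the both-tight solution has a negative serving — not a feasible corner.
bell pepper + sweet potato with both tight: 1.567 servings and 1.478 servings → $1.61.
So the least-cost plan costs $1.61.

$1.61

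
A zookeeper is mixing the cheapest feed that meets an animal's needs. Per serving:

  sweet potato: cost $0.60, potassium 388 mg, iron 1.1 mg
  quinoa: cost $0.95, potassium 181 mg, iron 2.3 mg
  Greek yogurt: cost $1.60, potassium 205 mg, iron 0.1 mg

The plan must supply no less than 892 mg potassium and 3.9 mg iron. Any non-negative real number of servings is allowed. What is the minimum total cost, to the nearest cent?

With two linear requirements the optimum uses one or two foods; enumerate the corners.
sweet potato only: max(892/388, 3.9/1.1) = 3.545 servings → $2.13.
quinoa only: max(892/181, 3.9/2.3) = 4.928 servings → $4.68.
Greek yogurt only: max(892/205, 3.9/0.1) = 39 servings → $62.40.
sweet potato + quinoa with both tight: 1.941 servings and 0.7673 servings → $1.89.
sweet potato + Greek yogurt with both targets exact would need a negative amount; discard.
quinoa + Greek yogurt with both tight: 1.567 servings and 2.968 servings → $6.24.
Cheapest feasible corner: $1.89.

$1.89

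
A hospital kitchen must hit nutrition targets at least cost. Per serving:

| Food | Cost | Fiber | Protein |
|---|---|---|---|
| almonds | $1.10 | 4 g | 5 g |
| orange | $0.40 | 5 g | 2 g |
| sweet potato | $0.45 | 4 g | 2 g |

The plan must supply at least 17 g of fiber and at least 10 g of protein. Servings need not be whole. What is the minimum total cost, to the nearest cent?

Compare the cost at each extreme point of the feasible region.
almonds only: max(17/4, 10/5) = 4.25 servings → $4.67.
orange only: max(17/5, 10/2) = 5 servings → $2.00.
sweet potato only: max(17/4, 10/2) = 5 servings → $2.25.
almonds + orange with both tight: 0.9412 servings and 2.647 servings → $2.09.
almonds + sweet potato with both tight: 0.5 servings and 3.75 servings → $2.24.
orange + sweet potato: intersection lies outside the first quadrant.
The minimum over all feasible corners is $2.00.

$2.00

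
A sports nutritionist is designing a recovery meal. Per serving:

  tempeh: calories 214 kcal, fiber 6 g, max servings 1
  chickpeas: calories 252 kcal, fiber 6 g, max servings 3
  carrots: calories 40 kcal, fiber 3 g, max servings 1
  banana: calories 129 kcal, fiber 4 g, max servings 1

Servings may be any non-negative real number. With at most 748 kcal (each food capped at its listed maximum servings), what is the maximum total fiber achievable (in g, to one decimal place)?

Fiber per kcal: carrots 0.075, banana 0.03101, tempeh 0.02804, chickpeas 0.02381.
Take 1 serving of carrots: uses 40 kcal, +3.0 g fiber (running total 3.0 g).
Take 1 serving of banana: uses 129 kcal, +4.0 g fiber (running total 7.0 g).
Take 1 serving of tempeh: uses 214 kcal, +6.0 g fiber (running total 13.0 g).
Take 1.448 servings of chickpeas: uses 365 kcal, +8.7 g fiber (running total 21.7 g).
Filling greedily by fiber-per-kcal is optimal for one linear limit, giving 21.7 g.

21.7 g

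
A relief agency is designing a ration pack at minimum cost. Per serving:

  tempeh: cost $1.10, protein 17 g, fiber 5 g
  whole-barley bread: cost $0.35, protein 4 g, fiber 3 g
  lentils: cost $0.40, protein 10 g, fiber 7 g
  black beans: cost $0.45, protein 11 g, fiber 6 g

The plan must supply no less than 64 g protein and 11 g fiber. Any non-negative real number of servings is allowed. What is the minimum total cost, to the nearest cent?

$2.56

Minimising a linear cost over {protein ≥ 64, fiber ≥ 11, servings ≥ 0} — the optimum is at a vertex, using one or two foods.
tempeh only: max(64/17, 11/5) = 3.765 servings → $4.14.
whole-barley bread only: max(64/4, 11/3) = 16 servings → $5.60.
lentils only: max(64/10, 11/7) = 6.4 servings → $2.56.
black beans only: max(64/11, 11/6) = 5.818 servings → $2.62.
tempeh + whole-barley bread: the both-tight solution has a negative serving — not a feasible corner.
tempeh + lentils with both targets exact would need a negative amount; discard.
tempeh + black beans with both targets exact would need a negative amount; discard.
whole-barley bread + lentils: the both-tight solution has a negative serving — not a feasible corner.
whole-barley bread + black beans with both targets exact would need a negative amount; discard.
lentils + black beans: the both-tight solution has a negative serving — not a feasible corner.
Cheapest feasible corner: $2.56.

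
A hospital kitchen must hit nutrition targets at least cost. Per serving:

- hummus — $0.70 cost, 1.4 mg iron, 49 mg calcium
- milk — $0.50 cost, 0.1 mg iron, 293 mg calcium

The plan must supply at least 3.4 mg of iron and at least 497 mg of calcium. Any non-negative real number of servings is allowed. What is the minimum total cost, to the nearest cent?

$2.29

An LP optimum is at a vertex; with two nutrient constraints at most two foods are used. Check each candidate.
hummus only: max(3.4/1.4, 497/49) = 10.14 servings → $7.10.
milk only: max(3.4/0.1, 497/293) = 34 servings → $17.00.
hummus + milk with both tight: 2.335 servings and 1.306 servings → $2.29.
The minimum over all feasible corners is $2.29.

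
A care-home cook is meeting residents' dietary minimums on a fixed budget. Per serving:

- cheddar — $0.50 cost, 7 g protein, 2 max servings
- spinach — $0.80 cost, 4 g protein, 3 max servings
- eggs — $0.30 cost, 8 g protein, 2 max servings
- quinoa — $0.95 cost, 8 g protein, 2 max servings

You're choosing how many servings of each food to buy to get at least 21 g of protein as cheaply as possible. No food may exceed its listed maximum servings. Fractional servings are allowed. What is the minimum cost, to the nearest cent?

Cost per g of protein: eggs $0.0375, cheddar $0.0714, quinoa $0.1187, spinach $0.2000.
Take 2 servings of eggs: +16.0 g protein for $0.60 (total $0.60, still need 5.0 g).
Take 0.7143 servings of cheddar: +5.0 g protein for $0.36 (total $0.96, still need 0.0 g).
Greedy by cheapest-per-g is optimal for a single linear constraint, so the minimum cost is $0.96.

$0.96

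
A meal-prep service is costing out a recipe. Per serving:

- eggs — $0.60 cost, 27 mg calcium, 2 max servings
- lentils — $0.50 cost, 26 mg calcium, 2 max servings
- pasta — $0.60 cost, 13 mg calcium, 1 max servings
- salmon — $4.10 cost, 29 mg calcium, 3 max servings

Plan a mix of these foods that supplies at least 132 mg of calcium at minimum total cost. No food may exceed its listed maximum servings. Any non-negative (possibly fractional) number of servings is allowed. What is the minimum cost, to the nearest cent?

Cost per mg of calcium: lentils $0.0192, eggs $0.0222, pasta $0.0462, salmon $0.1414.
Take 2 servings of lentils: +52.0 mg calcium for $1.00 (total $1.00, still need 80.0 mg).
Take 2 servings of eggs: +54.0 mg calcium for $1.20 (total $2.20, still need 26.0 mg).
Take 1 serving of pasta: +13.0 mg calcium for $0.60 (total $2.80, still need 13.0 mg).
Take 0.4483 servings of salmon: +13.0 mg calcium for $1.84 (total $4.64, still need 0.0 mg).
Filling from the cheapest source first is optimal under one linear minimum: $4.64.

$4.64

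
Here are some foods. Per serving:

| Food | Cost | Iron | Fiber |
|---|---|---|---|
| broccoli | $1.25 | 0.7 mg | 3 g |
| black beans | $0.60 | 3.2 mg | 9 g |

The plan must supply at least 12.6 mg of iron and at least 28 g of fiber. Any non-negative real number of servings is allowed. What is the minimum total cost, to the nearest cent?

This is a tiny linear program; its minimum lies at a vertex of the feasible set. List the vertices and price them.
broccoli only: max(12.6/0.7, 28/3) = 18 servings → $22.50.
black beans only: max(12.6/3.2, 28/9) = 3.938 servings → $2.36.
broccoli + black beans with both targets exact would need a negative amount; discard.
The minimum over all feasible corners is $2.36.

$2.36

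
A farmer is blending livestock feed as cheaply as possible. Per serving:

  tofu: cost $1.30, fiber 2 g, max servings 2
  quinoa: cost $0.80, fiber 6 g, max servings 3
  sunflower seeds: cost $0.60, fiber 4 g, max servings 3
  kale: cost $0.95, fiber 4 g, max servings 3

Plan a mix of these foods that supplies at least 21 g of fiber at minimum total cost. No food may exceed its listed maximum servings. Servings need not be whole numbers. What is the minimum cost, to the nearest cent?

Cost per g of fiber: quinoa $0.1333, sunflower seeds $0.1500, kale $0.2375, tofu $0.6500.
Take 3 servings of quinoa: +18.0 g fiber for $2.40 (total $2.40, still need 3.0 g).
Take 0.75 servings of sunflower seeds: +3.0 g fiber for $0.45 (total $2.85, still need 0.0 g).
Filling from the cheapest source first is optimal under one linear minimum: $2.85.

$2.85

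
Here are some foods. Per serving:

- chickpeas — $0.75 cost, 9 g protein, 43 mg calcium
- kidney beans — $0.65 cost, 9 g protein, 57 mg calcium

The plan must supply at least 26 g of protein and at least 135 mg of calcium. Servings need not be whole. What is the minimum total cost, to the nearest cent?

At the optimum either one food covers both requirements or two foods hit both targets exactly; no other combination can be cheaper.
chickpeas only: max(26/9, 135/43) = 3.14 servings → $2.35.
kidney beans only: max(26/9, 135/57) = 2.889 servings → $1.88.
chickpeas + kidney beans with both tight: 2.119 servings and 0.7698 servings → $2.09.
So the least-cost plan costs $1.88.

$1.88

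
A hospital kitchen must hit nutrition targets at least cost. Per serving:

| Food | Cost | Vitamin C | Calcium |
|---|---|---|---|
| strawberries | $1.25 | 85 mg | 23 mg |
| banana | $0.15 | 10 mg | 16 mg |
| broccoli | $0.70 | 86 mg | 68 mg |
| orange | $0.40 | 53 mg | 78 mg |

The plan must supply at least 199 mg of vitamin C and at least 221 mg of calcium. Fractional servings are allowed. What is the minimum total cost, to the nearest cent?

Two binding constraints pin down two serving amounts, so the optimal mix uses at most two foods. The candidates are each food alone (scaled to the tighter of vitamin C/calcium) and each pair with both constraints tight.
strawberries only: max(199/85, 221/23) = 9.609 servings → $12.01.
banana only: max(199/10, 221/16) = 19.9 servings → $2.98.
broccoli only: max(199/86, 221/68) = 3.25 servings → $2.27.
orange only: max(199/53, 221/78) = 3.755 servings → $1.50.
strawberries + banana with both tight: 0.8619 servings and 12.57 servings → $2.96.
strawberries + broccoli with both targets exact would need a negative amount; discard.
strawberries + orange with both tight: 0.7039 servings and 2.626 servings → $1.93.
banana + broccoli with both tight: 7.865 servings and 1.399 servings → $2.16.
banana + orange: intersection lies outside the first quadrant.
broccoli + orange with both tight: 1.227 servings and 1.764 servings → $1.56.
Cheapest feasible corner: $1.50.

$1.50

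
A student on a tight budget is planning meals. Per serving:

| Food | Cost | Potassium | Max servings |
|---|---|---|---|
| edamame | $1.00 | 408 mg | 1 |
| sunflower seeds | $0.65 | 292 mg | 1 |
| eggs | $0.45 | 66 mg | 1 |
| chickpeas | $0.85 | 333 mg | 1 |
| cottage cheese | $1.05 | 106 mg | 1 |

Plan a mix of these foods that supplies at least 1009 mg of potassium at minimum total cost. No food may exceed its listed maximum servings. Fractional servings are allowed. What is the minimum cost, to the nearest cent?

$2.44

Cost per mg of potassium: sunflower seeds $0.0022, edamame $0.0025, chickpeas $0.0026, eggs $0.0068, cottage cheese $0.0099.
Take 1 serving of sunflower seeds: +292.0 mg potassium for $0.65 (total $0.65, still need 717.0 mg).
Take 1 serving of edamame: +408.0 mg potassium for $1.00 (total $1.65, still need 309.0 mg).
Take 0.9279 servings of chickpeas: +309.0 mg potassium for $0.79 (total $2.44, still need 0.0 mg).
Filling from the cheapest source first is optimal under one linear minimum: $2.44.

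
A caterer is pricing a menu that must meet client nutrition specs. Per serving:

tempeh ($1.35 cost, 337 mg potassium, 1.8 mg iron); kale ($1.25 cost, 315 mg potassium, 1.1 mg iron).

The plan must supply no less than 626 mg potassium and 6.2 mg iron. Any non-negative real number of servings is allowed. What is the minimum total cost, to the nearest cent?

$4.65

Minimising a linear cost over {potassium ≥ 626, iron ≥ 6.2, servings ≥ 0} — the optimum is at a vertex, using one or two foods.
tempeh only: max(626/337, 6.2/1.8) = 3.444 servings → $4.65.
kale only: max(626/315, 6.2/1.1) = 5.636 servings → $7.05.
tempeh + kale with both targets exact would need a negative amount; discard.
The minimum over all feasible corners is $4.65.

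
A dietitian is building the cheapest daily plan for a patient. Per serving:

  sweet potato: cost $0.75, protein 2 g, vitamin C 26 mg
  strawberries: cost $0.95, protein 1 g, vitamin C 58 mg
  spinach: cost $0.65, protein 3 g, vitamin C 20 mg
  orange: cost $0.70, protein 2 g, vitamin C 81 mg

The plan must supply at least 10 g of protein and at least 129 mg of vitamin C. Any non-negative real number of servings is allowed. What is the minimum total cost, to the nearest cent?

At the optimum either one food covers both requirements or two foods hit both targets exactly; no other combination can be cheaper.
sweet potato only: max(10/2, 129/26) = 5 servings → $3.75.
strawberries only: max(10/1, 129/58) = 10 servings → $9.50.
spinach only: max(10/3, 129/20) = 6.45 servings → $4.19.
orange only: max(10/2, 129/81) = 5 servings → $3.50.
sweet potato + strawberries: intersection lies outside the first quadrant.
sweet potato + spinach with both tight: 4.921 servings and 0.05263 servings → $3.73.
sweet potato + orange: intersection lies outside the first quadrant.
strawberries + spinach with both tight: 1.214 servings and 2.929 servings → $3.06.
strawberries + orange with both targets exact would need a negative amount; discard.
spinach + orange with both tight: 2.719 servings and 0.9212 servings → $2.41.
The minimum over all feasible corners is $2.41.

$2.41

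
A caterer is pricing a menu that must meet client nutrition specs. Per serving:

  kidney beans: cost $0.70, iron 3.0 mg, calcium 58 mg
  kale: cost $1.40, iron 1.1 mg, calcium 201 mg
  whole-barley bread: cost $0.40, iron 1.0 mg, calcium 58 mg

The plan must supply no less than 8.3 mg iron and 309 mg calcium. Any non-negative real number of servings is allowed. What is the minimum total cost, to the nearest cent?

$2.58

At the optimum either one food covers both requirements or two foods hit both targets exactly; no other combination can be cheaper.
kidney beans only: max(8.3/3.0, 309/58) = 5.328 servings → $3.73.
kale only: max(8.3/1.1, 309/201) = 7.545 servings → $10.56.
whole-barley bread only: max(8.3/1.0, 309/58) = 8.3 servings → $3.32.
kidney beans + kale with both tight: 2.464 servings and 0.8264 servings → $2.88.
kidney beans + whole-barley bread with both tight: 1.486 servings and 3.841 servings → $2.58.
kale + whole-barley bread: the both-tight solution has a negative serving — not a feasible corner.
So the least-cost plan costs $2.58.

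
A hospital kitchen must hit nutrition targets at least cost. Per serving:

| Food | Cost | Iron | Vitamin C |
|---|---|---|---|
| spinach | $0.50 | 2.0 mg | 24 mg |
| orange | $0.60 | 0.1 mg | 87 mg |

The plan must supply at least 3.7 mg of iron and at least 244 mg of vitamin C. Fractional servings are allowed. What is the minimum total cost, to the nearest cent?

$2.26

Compare the cost at each extreme point of the feasible region.
spinach only: max(3.7/2.0, 244/24) = 10.17 servings → $5.08.
orange only: max(3.7/0.1, 244/87) = 37 servings → $22.20.
spinach + orange with both tight: 1.734 servings and 2.326 servings → $2.26.
Cheapest feasible corner: $2.26.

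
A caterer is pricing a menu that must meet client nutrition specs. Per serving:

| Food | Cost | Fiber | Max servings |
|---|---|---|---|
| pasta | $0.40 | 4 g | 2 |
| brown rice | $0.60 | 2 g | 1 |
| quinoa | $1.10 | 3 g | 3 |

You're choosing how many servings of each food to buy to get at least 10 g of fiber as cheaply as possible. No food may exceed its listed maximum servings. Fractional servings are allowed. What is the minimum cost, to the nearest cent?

$1.40

Cost per g of fiber: pasta $0.1000, brown rice $0.3000, quinoa $0.3667.
Take 2 servings of pasta: +8.0 g fiber for $0.80 (total $0.80, still need 2.0 g).
Take 1 serving of brown rice: +2.0 g fiber for $0.60 (total $1.40, still need 0.0 g).
Filling from the cheapest source first is optimal under one linear minimum: $1.40.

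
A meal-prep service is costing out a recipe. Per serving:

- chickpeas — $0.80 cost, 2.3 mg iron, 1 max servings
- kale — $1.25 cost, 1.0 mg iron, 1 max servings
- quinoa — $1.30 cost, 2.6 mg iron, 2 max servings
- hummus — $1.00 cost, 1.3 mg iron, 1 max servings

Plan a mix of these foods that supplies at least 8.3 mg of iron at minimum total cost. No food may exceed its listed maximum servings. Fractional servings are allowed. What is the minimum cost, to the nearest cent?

Cost per mg of iron: chickpeas $0.3478, quinoa $0.5000, hummus $0.7692, kale $1.2500.
Take 1 serving of chickpeas: +2.3 mg iron for $0.80 (total $0.80, still need 6.0 mg).
Take 2 servings of quinoa: +5.2 mg iron for $2.60 (total $3.40, still need 0.8 mg).
Take 0.6154 servings of hummus: +0.8 mg iron for $0.62 (total $4.02, still need 0.0 mg).
Greedy by cheapest-per-mg is optimal for a single linear constraint, so the minimum cost is $4.02.

$4.02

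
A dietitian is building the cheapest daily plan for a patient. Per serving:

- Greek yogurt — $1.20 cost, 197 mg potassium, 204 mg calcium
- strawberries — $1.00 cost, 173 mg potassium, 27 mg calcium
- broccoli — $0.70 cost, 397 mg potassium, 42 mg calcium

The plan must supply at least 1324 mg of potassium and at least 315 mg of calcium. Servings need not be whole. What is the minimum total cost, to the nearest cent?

$3.15

Compare the cost at each extreme point of the feasible region.
Greek yogurt only: max(1324/197, 315/204) = 6.721 servings → $8.06.
strawberries only: max(1324/173, 315/27) = 11.67 servings → $11.67.
broccoli only: max(1324/397, 315/42) = 7.5 servings → $5.25.
Greek yogurt + strawberries with both tight: 0.6255 servings and 6.941 servings → $7.69.
Greek yogurt + broccoli with both tight: 0.9551 servings and 2.861 servings → $3.15.
strawberries + broccoli with both targets exact would need a negative amount; discard.
The minimum over all feasible corners is $3.15.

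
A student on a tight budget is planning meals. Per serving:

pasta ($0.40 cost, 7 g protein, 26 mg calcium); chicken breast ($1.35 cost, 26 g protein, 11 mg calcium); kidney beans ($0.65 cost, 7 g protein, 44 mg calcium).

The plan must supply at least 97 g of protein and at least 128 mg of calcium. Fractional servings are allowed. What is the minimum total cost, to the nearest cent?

For a min-cost LP with two ≥-constraints, a basic feasible solution has at most two positive variables.
pasta only: max(97/7, 128/26) = 13.86 servings → $5.54.
chicken breast only: max(97/26, 128/11) = 11.64 servings → $15.71.
kidney beans only: max(97/7, 128/44) = 13.86 servings → $9.01.
pasta + chicken breast with both tight: 3.775 servings and 2.715 servings → $5.17.
pasta + kidney beans: the both-tight solution has a negative serving — not a feasible corner.
chicken breast + kidney beans with both tight: 3.16 servings and 2.119 servings → $5.64.
Cheapest feasible corner: $5.17.

$5.17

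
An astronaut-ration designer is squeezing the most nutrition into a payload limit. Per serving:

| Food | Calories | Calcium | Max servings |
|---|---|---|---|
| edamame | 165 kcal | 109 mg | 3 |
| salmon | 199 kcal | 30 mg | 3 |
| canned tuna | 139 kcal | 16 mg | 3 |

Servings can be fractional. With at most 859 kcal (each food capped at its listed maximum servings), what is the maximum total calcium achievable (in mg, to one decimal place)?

Calcium per kcal: edamame 0.6606, salmon 0.1508, canned tuna 0.1151.
Take 3 servings of edamame: uses 495 kcal, +327.0 mg calcium (running total 327.0 mg).
Take 1.829 servings of salmon: uses 364 kcal, +54.9 mg calcium (running total 381.9 mg).
Filling greedily by calcium-per-kcal is optimal for one linear limit, giving 381.9 mg.

381.9 mg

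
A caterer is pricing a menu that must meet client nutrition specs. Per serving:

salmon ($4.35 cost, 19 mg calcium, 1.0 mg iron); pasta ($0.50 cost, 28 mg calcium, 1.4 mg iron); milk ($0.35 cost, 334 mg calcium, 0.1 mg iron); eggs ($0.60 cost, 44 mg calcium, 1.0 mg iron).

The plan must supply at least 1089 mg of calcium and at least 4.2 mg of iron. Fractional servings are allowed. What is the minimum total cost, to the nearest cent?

An LP optimum is at a vertex; with two nutrient constraints at most two foods are used. Check each candidate.
salmon only: max(1089/19, 4.2/1.0) = 57.32 servings → $249.32.
pasta only: max(1089/28, 4.2/1.4) = 38.89 servings → $19.45.
milk only: max(1089/334, 4.2/0.1) = 42 servings → $14.70.
eggs only: max(1089/44, 4.2/1.0) = 24.75 servings → $14.85.
salmon + pasta: the both-tight solution has a negative serving — not a feasible corner.
salmon + milk with both tight: 3.896 servings and 3.039 servings → $18.01.
salmon + eggs: intersection lies outside the first quadrant.
pasta + milk with both tight: 2.784 servings and 3.027 servings → $2.45.
pasta + eggs: the both-tight solution has a negative serving — not a feasible corner.
milk + eggs with both tight: 2.743 servings and 3.926 servings → $3.32.
The minimum over all feasible corners is $2.45.

$2.45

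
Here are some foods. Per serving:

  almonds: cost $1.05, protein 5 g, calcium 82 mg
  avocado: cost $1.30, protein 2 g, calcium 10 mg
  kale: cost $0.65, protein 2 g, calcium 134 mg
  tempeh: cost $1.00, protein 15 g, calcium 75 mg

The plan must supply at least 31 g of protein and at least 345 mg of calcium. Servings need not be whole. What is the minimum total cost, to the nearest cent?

For a min-cost LP with two ≥-constraints, a basic feasible solution has at most two positive variables.
almonds only: max(31/5, 345/82) = 6.2 servings → $6.51.
avocado only: max(31/2, 345/10) = 34.5 servings → $44.85.
kale only: max(31/2, 345/134) = 15.5 servings → $10.07.
tempeh only: max(31/15, 345/75) = 4.6 servings → $4.60.
almonds + avocado with both tight: 3.333 servings and 7.167 servings → $12.82.
almonds + kale: the both-tight solution has a negative serving — not a feasible corner.
almonds + tempeh with both tight: 3.333 servings and 0.9556 servings → $4.46.
avocado + kale with both tight: 13.97 servings and 1.532 servings → $19.15.
avocado + tempeh (both tight): parallel constraints — no distinct corner.
kale + tempeh with both tight: 1.532 servings and 1.862 servings → $2.86.
So the least-cost plan costs $2.86.

$2.86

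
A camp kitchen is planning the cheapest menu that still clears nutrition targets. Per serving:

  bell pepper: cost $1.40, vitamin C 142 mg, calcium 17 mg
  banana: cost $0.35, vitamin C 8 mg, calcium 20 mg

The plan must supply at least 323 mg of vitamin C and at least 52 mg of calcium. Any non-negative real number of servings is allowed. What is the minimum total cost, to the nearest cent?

A basic optimal solution has at most two foods positive. Try each food alone and each pair with both targets met exactly.
bell pepper only: max(323/142, 52/17) = 3.059 servings → $4.28.
banana only: max(323/8, 52/20) = 40.38 servings → $14.13.
bell pepper + banana with both tight: 2.235 servings and 0.7001 servings → $3.37.
The minimum over all feasible corners is $3.37.

$3.37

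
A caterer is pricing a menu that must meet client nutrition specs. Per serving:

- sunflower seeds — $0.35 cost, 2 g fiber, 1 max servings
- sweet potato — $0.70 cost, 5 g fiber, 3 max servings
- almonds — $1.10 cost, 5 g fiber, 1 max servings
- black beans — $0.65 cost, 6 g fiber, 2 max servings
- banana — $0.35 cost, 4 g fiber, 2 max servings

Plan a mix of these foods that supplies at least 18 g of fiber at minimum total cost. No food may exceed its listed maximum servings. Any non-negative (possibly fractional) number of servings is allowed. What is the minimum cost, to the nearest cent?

$1.78

Cost per g of fiber: banana $0.0875, black beans $0.1083, sweet potato $0.1400, sunflower seeds $0.1750, almonds $0.2200.
Take 2 servings of banana: +8.0 g fiber for $0.70 (total $0.70, still need 10.0 g).
Take 1.667 servings of black beans: +10.0 g fiber for $1.08 (total $1.78, still need 0.0 g).
Greedy by cheapest-per-g is optimal for a single linear constraint, so the minimum cost is $1.78.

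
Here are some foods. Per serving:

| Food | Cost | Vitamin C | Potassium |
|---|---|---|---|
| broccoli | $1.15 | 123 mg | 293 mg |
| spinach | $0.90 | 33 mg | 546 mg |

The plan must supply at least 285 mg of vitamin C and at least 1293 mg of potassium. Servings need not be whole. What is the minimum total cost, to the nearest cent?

A basic optimal solution has at most two foods positive. Try each food alone and each pair with both targets met exactly.
broccoli only: max(285/123, 1293/293) = 4.413 servings → $5.07.
spinach only: max(285/33, 1293/546) = 8.636 servings → $7.77.
broccoli + spinach with both tight: 1.965 servings and 1.314 servings → $3.44.
So the least-cost plan costs $3.44.

$3.44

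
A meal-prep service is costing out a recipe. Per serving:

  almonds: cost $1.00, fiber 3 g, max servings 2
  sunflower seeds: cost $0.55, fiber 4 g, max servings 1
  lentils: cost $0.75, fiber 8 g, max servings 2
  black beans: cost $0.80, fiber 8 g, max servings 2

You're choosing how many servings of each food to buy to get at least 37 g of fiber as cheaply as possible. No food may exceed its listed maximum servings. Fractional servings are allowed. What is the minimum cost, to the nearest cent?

$3.98

Cost per g of fiber: lentils $0.0938, black beans $0.1000, sunflower seeds $0.1375, almonds $0.3333.
Take 2 servings of lentils: +16.0 g fiber for $1.50 (total $1.50, still need 21.0 g).
Take 2 servings of black beans: +16.0 g fiber for $1.60 (total $3.10, still need 5.0 g).
Take 1 serving of sunflower seeds: +4.0 g fiber for $0.55 (total $3.65, still need 1.0 g).
Take 0.3333 servings of almonds: +1.0 g fiber for $0.33 (total $3.98, still need 0.0 g).
Greedy by cheapest-per-g is optimal for a single linear constraint, so the minimum cost is $3.98.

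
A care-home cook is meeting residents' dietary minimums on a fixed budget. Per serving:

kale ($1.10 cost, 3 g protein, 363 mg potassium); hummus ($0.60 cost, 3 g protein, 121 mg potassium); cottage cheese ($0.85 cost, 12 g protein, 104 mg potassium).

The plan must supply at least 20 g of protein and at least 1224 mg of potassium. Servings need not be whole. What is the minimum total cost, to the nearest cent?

$4.18

An LP optimum is at a vertex; with two nutrient constraints at most two foods are used. Check each candidate.
kale only: max(20/3, 1224/363) = 6.667 servings → $7.33.
hummus only: max(20/3, 1224/121) = 10.12 servings → $6.07.
cottage cheese only: max(20/12, 1224/104) = 11.77 servings → $10.00.
kale + hummus with both tight: 1.725 servings and 4.942 servings → $4.86.
kale + cottage cheese with both tight: 3.118 servings and 0.8872 servings → $4.18.
hummus + cottage cheese: intersection lies outside the first quadrant.
So the least-cost plan costs $4.18.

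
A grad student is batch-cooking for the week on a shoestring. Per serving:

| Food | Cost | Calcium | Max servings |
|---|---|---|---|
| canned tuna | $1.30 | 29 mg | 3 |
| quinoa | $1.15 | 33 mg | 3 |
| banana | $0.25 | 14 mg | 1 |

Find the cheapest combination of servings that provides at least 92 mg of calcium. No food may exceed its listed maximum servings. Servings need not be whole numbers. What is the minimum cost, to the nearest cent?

Cost per mg of calcium: banana $0.0179, quinoa $0.0348, canned tuna $0.0448.
Take 1 serving of banana: +14.0 mg calcium for $0.25 (total $0.25, still need 78.0 mg).
Take 2.364 servings of quinoa: +78.0 mg calcium for $2.72 (total $2.97, still need 0.0 mg).
Filling from the cheapest source first is optimal under one linear minimum: $2.97.

$2.97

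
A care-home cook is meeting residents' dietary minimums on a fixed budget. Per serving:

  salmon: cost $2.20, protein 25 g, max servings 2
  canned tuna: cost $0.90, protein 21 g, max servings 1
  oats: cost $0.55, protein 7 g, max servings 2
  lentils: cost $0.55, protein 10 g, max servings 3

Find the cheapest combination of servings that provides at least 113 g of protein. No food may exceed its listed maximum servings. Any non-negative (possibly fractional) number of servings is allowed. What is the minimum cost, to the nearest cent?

$7.87

Cost per g of protein: canned tuna $0.0429, lentils $0.0550, oats $0.0786, salmon $0.0880.
Take 1 serving of canned tuna: +21.0 g protein for $0.90 (total $0.90, still need 92.0 g).
Take 3 servings of lentils: +30.0 g protein for $1.65 (total $2.55, still need 62.0 g).
Take 2 servings of oats: +14.0 g protein for $1.10 (total $3.65, still need 48.0 g).
Take 1.92 servings of salmon: +48.0 g protein for $4.22 (total $7.87, still need 0.0 g).
Filling from the cheapest source first is optimal under one linear minimum: $7.87.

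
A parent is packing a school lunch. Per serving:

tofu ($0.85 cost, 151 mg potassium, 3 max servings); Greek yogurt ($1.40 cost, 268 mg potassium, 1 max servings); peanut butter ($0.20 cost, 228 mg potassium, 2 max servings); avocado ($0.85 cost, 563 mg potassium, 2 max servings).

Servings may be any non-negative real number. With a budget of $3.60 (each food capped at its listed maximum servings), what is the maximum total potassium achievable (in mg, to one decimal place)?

1867.8 mg

Potassium per dollar: peanut butter 1140, avocado 662.4, Greek yogurt 191.4, tofu 177.6.
Take 2 servings of peanut butter: spends $0.40, +456.0 mg potassium (running total 456.0 mg).
Take 2 servings of avocado: spends $1.70, +1126.0 mg potassium (running total 1582.0 mg).
Take 1 serving of Greek yogurt: spends $1.40, +268.0 mg potassium (running total 1850.0 mg).
Take 0.1176 servings of tofu: spends $0.10, +17.8 mg potassium (running total 1867.8 mg).
Greedy by best ratio exhausts the cost allowance optimally: 1867.8 mg.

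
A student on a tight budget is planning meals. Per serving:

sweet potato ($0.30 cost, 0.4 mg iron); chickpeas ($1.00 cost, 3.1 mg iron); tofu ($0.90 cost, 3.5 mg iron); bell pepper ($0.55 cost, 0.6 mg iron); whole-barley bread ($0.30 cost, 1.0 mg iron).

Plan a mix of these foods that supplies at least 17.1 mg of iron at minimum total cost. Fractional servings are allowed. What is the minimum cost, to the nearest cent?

Cost per mg of iron: tofu $0.2571, whole-barley bread $0.3000, chickpeas $0.3226, sweet potato $0.7500, bell pepper $0.9167.
With no serving limits, use only tofu: 17.1 mg / 3.5 mg = 4.886 servings × $0.90 = $4.40.

$4.40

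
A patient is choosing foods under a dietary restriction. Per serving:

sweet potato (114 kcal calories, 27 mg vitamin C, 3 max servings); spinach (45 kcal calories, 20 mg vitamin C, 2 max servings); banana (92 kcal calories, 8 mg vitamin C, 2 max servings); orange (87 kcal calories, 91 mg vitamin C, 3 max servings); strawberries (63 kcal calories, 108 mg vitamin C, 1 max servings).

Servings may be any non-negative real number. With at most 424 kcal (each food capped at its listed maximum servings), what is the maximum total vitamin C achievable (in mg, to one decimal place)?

Vitamin C per kcal: strawberries 1.714, orange 1.046, spinach 0.4444, sweet potato 0.2368, banana 0.08696.
Take 1 serving of strawberries: uses 63 kcal, +108.0 mg vitamin C (running total 108.0 mg).
Take 3 servings of orange: uses 261 kcal, +273.0 mg vitamin C (running total 381.0 mg).
Take 2 servings of spinach: uses 90 kcal, +40.0 mg vitamin C (running total 421.0 mg).
Take 0.08772 servings of sweet potato: uses 10 kcal, +2.4 mg vitamin C (running total 423.4 mg).
Greedy by best ratio exhausts the calories allowance optimally: 423.4 mg.

423.4 mg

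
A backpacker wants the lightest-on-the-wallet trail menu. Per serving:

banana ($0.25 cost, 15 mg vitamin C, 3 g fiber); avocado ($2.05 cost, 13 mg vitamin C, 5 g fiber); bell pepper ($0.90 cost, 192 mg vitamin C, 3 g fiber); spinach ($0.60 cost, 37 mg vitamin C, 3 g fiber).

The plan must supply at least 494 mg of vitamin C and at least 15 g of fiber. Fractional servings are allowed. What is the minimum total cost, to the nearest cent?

Two binding constraints pin down two serving amounts, so the optimal mix uses at most two foods. The candidates are each food alone (scaled to the tighter of vitamin C/fiber) and each pair with both constraints tight.
banana only: max(494/15, 15/3) = 32.93 servings → $8.23.
avocado only: max(494/13, 15/5) = 38 servings → $77.90.
bell pepper only: max(494/192, 15/3) = 5 servings → $4.50.
spinach only: max(494/37, 15/3) = 13.35 servings → $8.01.
banana + avocado: the both-tight solution has a negative serving — not a feasible corner.
banana + bell pepper with both tight: 2.633 servings and 2.367 servings → $2.79.
banana + spinach with both targets exact would need a negative amount; discard.
avocado + bell pepper with both tight: 1.518 servings and 2.47 servings → $5.33.
avocado + spinach: intersection lies outside the first quadrant.
bell pepper + spinach with both tight: 1.994 servings and 3.006 servings → $3.60.
The minimum over all feasible corners is $2.79.

$2.79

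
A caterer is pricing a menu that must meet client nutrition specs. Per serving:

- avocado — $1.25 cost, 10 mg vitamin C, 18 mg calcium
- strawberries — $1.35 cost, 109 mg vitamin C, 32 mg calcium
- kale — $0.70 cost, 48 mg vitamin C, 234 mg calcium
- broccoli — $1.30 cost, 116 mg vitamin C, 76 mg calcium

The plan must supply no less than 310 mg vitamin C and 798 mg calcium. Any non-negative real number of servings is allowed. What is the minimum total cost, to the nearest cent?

$3.95

Minimising a linear cost over {vitamin C ≥ 310, calcium ≥ 798, servings ≥ 0} — the optimum is at a vertex, using one or two foods.
avocado only: max(310/10, 798/18) = 44.33 servings → $55.42.
strawberries only: max(310/109, 798/32) = 24.94 servings → $33.67.
kale only: max(310/48, 798/234) = 6.458 servings → $4.52.
broccoli only: max(310/116, 798/76) = 10.5 servings → $13.65.
avocado + strawberries: intersection lies outside the first quadrant.
avocado + kale with both tight: 23.2 servings and 1.626 servings → $30.13.
avocado + broccoli: intersection lies outside the first quadrant.
strawberries + kale with both tight: 1.428 servings and 3.215 servings → $4.18.
strawberries + broccoli: the both-tight solution has a negative serving — not a feasible corner.
kale + broccoli with both tight: 2.937 servings and 1.457 servings → $3.95.
Cheapest feasible corner: $3.95.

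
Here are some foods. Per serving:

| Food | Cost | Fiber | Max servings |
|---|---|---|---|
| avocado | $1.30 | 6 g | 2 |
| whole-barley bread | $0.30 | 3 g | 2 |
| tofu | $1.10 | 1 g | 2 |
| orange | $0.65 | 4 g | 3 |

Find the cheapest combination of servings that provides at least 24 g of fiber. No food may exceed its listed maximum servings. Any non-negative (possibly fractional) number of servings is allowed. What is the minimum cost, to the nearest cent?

$3.85

Cost per g of fiber: whole-barley bread $0.1000, orange $0.1625, avocado $0.2167, tofu $1.1000.
Take 2 servings of whole-barley bread: +6.0 g fiber for $0.60 (total $0.60, still need 18.0 g).
Take 3 servings of orange: +12.0 g fiber for $1.95 (total $2.55, still need 6.0 g).
Take 1 serving of avocado: +6.0 g fiber for $1.30 (total $3.85, still need 0.0 g).
Greedy by cheapest-per-g is optimal for a single linear constraint, so the minimum cost is $3.85.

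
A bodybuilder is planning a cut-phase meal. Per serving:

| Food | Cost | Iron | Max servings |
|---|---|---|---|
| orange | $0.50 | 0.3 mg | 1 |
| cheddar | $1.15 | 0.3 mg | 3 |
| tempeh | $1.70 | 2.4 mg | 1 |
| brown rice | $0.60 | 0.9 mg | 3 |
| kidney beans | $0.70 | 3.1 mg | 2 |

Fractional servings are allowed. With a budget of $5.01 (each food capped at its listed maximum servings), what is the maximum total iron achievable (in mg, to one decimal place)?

Iron per dollar: kidney beans 4.429, brown rice 1.5, tempeh 1.412, orange 0.6, cheddar 0.2609.
Take 2 servings of kidney beans: spends $1.40, +6.2 mg iron (running total 6.2 mg).
Take 3 servings of brown rice: spends $1.80, +2.7 mg iron (running total 8.9 mg).
Take 1 serving of tempeh: spends $1.70, +2.4 mg iron (running total 11.3 mg).
Take 0.22 servings of orange: spends $0.11, +0.1 mg iron (running total 11.4 mg).
Greedy by best ratio exhausts the cost allowance optimally: 11.4 mg.

11.4 mg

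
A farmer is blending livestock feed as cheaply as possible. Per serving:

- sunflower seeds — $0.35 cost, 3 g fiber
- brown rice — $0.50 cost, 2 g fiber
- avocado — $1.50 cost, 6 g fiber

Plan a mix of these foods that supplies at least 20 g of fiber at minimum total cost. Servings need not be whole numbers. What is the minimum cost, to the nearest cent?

$2.33

Cost per g of fiber: sunflower seeds $0.1167, brown rice $0.2500, avocado $0.2500.
With no serving limits, use only sunflower seeds: 20 g / 3 g = 6.667 servings × $0.35 = $2.33.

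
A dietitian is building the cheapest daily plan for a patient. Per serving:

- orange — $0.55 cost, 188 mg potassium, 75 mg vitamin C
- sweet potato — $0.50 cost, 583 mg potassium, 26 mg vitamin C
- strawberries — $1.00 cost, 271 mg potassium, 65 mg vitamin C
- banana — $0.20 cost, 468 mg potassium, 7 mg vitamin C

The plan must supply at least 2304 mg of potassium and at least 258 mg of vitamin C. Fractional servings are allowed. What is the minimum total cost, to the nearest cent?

With two linear requirements the optimum uses one or two foods; enumerate the corners.
orange only: max(2304/188, 258/75) = 12.26 servings → $6.74.
sweet potato only: max(2304/583, 258/26) = 9.923 servings → $4.96.
strawberries only: max(2304/271, 258/65) = 8.502 servings → $8.50.
banana only: max(2304/468, 258/7) = 36.86 servings → $7.37.
orange + sweet potato with both tight: 2.331 servings and 3.2 servings → $2.88.
orange + strawberries: intersection lies outside the first quadrant.
orange + banana with both tight: 3.097 servings and 3.679 servings → $2.44.
sweet potato + strawberries with both tight: 2.588 servings and 2.934 servings → $4.23.
sweet potato + banana with both targets exact would need a negative amount; discard.
strawberries + banana with both tight: 3.668 servings and 2.799 servings → $4.23.
The minimum over all feasible corners is $2.44.

$2.44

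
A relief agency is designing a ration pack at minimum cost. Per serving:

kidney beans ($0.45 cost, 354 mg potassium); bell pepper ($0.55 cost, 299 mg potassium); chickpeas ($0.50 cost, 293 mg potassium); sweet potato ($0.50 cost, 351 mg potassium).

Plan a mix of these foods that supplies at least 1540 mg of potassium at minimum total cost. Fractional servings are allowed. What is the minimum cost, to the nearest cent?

$1.96

Cost per mg of potassium: kidney beans $0.0013, sweet potato $0.0014, chickpeas $0.0017, bell pepper $0.0018.
With no serving limits, use only kidney beans: 1540 mg / 354 mg = 4.35 servings × $0.45 = $1.96.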